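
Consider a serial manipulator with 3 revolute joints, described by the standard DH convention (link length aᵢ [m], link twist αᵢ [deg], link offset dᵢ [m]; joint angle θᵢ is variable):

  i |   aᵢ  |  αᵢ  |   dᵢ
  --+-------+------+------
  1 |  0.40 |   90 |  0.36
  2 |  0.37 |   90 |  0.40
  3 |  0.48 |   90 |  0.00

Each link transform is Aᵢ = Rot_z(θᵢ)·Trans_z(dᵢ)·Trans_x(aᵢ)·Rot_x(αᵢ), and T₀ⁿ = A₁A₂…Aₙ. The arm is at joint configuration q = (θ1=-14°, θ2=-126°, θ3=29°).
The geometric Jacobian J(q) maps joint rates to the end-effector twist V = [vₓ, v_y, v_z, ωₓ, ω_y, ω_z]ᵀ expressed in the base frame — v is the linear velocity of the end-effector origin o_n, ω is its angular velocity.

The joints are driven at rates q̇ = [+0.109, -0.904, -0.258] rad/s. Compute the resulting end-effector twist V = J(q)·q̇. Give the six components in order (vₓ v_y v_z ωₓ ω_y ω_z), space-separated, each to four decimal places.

o_n = [-0.2154, -0.5984, -0.2790]
J₁: ẑ×o_n = [0.5984, -0.2154, 0.0000], ω = ẑ
J2: z=[-0.2419, -0.9703, 0.0000] o=[0.3881, -0.0968, 0.3600] → [0.6200, -0.1546, -0.4642, -0.2419, -0.9703, 0.0000]
J3: z=[-0.7850, 0.1957, 0.5878] o=[0.0803, -0.4323, 0.0607] → [0.0312, -0.4404, 0.1883, -0.7850, 0.1957, 0.5878]
V = J·q̇ = [-0.5033, 0.2299, 0.3711, 0.4212, 0.8267, -0.0426]

-0.5033 0.2299 0.3711 0.4212 0.8267 -0.0426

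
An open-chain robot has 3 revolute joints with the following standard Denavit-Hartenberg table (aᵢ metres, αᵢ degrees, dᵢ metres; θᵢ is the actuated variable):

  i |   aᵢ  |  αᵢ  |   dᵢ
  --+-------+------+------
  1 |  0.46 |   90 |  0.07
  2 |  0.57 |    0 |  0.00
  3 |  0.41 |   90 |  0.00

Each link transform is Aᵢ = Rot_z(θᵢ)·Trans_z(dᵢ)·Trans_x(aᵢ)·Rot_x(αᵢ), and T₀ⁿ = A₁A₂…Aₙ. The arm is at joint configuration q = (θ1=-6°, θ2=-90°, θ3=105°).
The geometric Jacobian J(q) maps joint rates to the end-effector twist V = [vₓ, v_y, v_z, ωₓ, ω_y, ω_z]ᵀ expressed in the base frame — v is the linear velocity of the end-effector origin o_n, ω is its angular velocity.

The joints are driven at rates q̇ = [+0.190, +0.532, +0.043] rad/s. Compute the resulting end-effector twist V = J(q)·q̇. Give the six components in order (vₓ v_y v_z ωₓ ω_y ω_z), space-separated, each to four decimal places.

o_n = [0.8513, -0.0895, -0.3939]
J₁: ẑ×o_n = [0.0895, 0.8513, -0.0000], ω = ẑ
J2: z=[-0.1045, -0.9945, 0.0000] o=[0.4575, -0.0481, 0.0700] → [0.4613, -0.0485, 0.3960, -0.1045, -0.9945, 0.0000]
J3: z=[-0.1045, -0.9945, 0.0000] o=[0.4575, -0.0481, -0.5000] → [-0.1055, 0.0111, 0.3960, -0.1045, -0.9945, 0.0000]
V = J·q̇ = [0.2579, 0.1364, 0.2277, -0.0601, -0.5719, 0.1900]

0.2579 0.1364 0.2277 -0.0601 -0.5719 0.1900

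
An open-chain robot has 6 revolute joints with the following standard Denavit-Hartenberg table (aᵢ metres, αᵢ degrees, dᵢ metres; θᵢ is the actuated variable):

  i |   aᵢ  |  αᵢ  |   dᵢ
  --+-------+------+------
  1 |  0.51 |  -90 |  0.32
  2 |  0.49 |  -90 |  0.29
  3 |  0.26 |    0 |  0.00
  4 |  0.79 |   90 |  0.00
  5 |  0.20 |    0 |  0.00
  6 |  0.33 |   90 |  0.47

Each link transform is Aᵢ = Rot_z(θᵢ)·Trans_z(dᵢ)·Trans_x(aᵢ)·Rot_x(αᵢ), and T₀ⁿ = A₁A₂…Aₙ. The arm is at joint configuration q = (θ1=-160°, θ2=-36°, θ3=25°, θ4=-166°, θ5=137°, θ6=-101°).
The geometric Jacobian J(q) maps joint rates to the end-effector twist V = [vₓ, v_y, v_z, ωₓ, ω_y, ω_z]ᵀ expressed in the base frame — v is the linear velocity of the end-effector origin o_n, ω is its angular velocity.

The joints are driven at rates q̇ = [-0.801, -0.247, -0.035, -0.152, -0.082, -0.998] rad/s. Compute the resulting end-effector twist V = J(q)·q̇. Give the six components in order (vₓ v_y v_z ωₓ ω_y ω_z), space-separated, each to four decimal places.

o_n = [-0.3178, -0.5285, -0.1106]
J₁: ẑ×o_n = [0.5285, -0.3178, 0.0000], ω = ẑ
J2: z=[0.3420, -0.9397, 0.0000] o=[-0.4792, -0.1744, 0.3200] → [0.4046, 0.1473, 0.0306, 0.3420, -0.9397, 0.0000]
J3: z=[-0.5523, -0.2010, -0.8090] o=[-0.7526, -0.5825, 0.6080] → [0.1881, -0.7487, 0.0576, -0.5523, -0.2010, -0.8090]
J4: z=[-0.5523, -0.2010, -0.8090] o=[-0.9693, -0.5445, 0.7465] → [0.1852, -1.0005, 0.1222, -0.5523, -0.2010, -0.8090]
J5: z=[0.2126, 0.9044, -0.3699] o=[-0.3325, -0.8418, 0.3857] → [-0.3330, 0.1001, 0.0533, 0.2126, 0.9044, -0.3699]
J6: z=[0.2126, 0.9044, -0.3699] o=[-0.5258, -0.8141, 0.3421] → [-0.3038, 0.0193, -0.1274, 0.2126, 0.9044, -0.3699]
V = J·q̇ = [-0.2275, 0.3689, 0.0946, -0.2108, -0.7071, -0.2502]

-0.2275 0.3689 0.0946 -0.2108 -0.7071 -0.2502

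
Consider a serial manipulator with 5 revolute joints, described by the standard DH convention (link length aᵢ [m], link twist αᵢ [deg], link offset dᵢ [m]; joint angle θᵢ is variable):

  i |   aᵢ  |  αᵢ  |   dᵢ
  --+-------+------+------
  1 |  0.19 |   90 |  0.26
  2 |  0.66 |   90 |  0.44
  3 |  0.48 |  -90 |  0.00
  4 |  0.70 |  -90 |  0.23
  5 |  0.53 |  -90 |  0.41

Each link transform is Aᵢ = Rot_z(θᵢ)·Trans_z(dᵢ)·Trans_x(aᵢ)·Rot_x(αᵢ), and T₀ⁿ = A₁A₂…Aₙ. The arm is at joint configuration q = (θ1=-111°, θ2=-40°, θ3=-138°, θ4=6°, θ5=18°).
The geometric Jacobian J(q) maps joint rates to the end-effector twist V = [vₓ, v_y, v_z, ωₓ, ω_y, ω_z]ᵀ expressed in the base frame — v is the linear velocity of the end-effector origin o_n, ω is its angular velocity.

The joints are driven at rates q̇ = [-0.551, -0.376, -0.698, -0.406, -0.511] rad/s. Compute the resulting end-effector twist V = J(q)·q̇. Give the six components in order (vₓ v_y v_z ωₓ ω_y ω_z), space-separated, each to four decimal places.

-0.3690 0.4428 0.2109 0.1445 0.0693 -0.2055

o_n = [0.6054, -0.3845, 0.9969]
J₁: ẑ×o_n = [0.3845, 0.6054, -0.0000], ω = ẑ
J2: z=[-0.9336, 0.3584, 0.0000] o=[-0.0681, -0.1774, 0.2600] → [0.2641, 0.6879, -0.0480, -0.9336, 0.3584, 0.0000]
J3: z=[0.2304, 0.6001, -0.7660] o=[-0.6601, -0.4917, -0.1642] → [0.7789, -1.2369, -0.7347, 0.2304, 0.6001, -0.7660]
J4: z=[0.5101, -0.7449, -0.4301] o=[-0.2623, -0.3517, 0.0650] → [-0.7082, -0.8485, 0.6296, 0.5101, -0.7449, -0.4301]
J5: z=[-0.3157, -0.6273, 0.7119] o=[0.4151, -0.3639, 0.3547] → [-0.3882, 0.3382, 0.1259, -0.3157, -0.6273, 0.7119]
V = J·q̇ = [-0.3690, 0.4428, 0.2109, 0.1445, 0.0693, -0.2055]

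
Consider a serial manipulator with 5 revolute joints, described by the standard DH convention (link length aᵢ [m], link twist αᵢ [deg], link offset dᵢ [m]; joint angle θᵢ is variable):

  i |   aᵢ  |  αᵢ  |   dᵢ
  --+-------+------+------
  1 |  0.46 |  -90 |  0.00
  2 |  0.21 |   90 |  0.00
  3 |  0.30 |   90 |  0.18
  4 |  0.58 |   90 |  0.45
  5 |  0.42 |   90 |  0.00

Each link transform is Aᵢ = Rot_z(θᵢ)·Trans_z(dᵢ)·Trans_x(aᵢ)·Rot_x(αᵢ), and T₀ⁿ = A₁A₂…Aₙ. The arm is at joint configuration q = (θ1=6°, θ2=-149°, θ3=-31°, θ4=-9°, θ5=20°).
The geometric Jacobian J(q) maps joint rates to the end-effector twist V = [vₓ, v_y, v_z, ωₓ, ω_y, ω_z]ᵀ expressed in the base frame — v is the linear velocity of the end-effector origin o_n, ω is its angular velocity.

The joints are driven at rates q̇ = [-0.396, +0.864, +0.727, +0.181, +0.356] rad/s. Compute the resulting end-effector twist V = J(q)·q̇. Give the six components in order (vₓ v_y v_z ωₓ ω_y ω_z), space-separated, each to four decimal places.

o_n = [-0.2765, -1.1946, 0.4845]
J₁: ẑ×o_n = [1.1946, -0.2765, 0.0000], ω = ẑ
J2: z=[-0.1045, 0.9945, 0.0000] o=[0.4575, 0.0481, 0.0000] → [0.4819, 0.0506, 0.8598, -0.1045, 0.9945, 0.0000]
J3: z=[-0.5122, -0.0538, -0.8572] o=[0.2785, 0.0293, 0.1082] → [-1.0693, 0.6685, 0.5970, -0.5122, -0.0538, -0.8572]
J4: z=[0.5287, -0.8063, -0.2653] o=[-0.0168, -0.1571, 0.0863] → [-0.5963, -0.1416, -0.7579, 0.5287, -0.8063, -0.2653]
J5: z=[0.6118, 0.1453, 0.7776] o=[-0.1202, -0.8525, 0.2976] → [0.2932, -0.2359, -0.1866, 0.6118, 0.1453, 0.7776]
V = J·q̇ = [-0.8377, 0.5296, 0.9733, -0.1492, 0.7259, -0.7904]

-0.8377 0.5296 0.9733 -0.1492 0.7259 -0.7904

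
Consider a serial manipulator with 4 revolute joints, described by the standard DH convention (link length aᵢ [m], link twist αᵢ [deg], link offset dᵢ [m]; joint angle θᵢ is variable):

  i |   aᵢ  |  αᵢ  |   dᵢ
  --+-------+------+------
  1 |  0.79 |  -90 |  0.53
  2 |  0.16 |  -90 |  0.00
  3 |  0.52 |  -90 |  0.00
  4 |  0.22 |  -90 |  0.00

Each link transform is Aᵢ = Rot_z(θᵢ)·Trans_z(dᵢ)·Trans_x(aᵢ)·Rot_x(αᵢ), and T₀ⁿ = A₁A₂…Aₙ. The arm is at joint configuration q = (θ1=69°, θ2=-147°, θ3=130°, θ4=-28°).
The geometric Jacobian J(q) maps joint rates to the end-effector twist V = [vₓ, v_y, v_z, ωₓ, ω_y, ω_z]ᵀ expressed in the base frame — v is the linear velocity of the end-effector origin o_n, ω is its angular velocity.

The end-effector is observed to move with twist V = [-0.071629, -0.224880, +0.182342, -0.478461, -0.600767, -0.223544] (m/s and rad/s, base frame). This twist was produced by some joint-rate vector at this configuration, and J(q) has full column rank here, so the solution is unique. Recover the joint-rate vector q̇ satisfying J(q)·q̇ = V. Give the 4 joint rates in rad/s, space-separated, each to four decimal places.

o_n = [0.9040, 0.8282, 0.4537]
J₁: ẑ×o_n = [-0.8282, 0.9040, 0.0000], ω = ẑ
J2: z=[-0.9336, 0.3584, 0.0000] o=[0.2831, 0.7375, 0.5300] → [-0.0273, -0.0712, -0.3071, -0.9336, 0.3584, 0.0000]
J3: z=[0.1952, 0.5085, 0.8387] o=[0.2350, 0.6123, 0.6171] → [-0.2642, 0.5929, -0.2980, 0.1952, 0.5085, 0.8387]
J4: z=[-0.3699, 0.8301, -0.4172] o=[0.7074, 0.7312, 0.4351] → [0.0559, -0.0751, -0.1991, -0.3699, 0.8301, -0.4172]
q̇ = J⁺·V = [0.3120, 0.5020, -0.8480, -0.4210]

0.3120 0.5020 -0.8480 -0.4210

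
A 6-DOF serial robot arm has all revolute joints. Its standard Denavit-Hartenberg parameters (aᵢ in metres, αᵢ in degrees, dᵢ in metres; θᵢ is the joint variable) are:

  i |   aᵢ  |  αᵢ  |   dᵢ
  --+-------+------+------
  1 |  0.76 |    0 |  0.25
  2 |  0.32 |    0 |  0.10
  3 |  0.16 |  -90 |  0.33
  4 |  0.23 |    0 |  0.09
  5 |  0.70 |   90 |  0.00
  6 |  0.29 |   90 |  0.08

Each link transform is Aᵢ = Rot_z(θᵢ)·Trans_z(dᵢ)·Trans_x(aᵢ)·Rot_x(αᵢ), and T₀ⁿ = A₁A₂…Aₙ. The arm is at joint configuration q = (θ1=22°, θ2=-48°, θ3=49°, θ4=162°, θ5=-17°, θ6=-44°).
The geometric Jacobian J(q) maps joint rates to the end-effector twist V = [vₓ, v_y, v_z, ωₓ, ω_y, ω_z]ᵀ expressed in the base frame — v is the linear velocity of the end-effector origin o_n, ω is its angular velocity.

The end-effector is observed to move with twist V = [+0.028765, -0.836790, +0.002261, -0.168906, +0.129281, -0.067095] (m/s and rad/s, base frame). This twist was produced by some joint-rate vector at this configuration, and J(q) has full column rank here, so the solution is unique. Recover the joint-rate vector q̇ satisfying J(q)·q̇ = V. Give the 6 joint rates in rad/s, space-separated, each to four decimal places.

-0.9270 -0.0410 0.7510 -0.6770 0.8620 -0.1830

o_n = [0.3389, -0.2540, 0.0222]
J₁: ẑ×o_n = [0.2540, 0.3389, -0.0000], ω = ẑ
J2: z=[0.0000, 0.0000, 1.0000] o=[0.7047, 0.2847, 0.2500] → [0.5387, -0.3658, 0.0000, 0.0000, 0.0000, 1.0000]
J3: z=[0.0000, 0.0000, 1.0000] o=[0.9923, 0.1444, 0.3500] → [0.3984, -0.6534, 0.0000, 0.0000, 0.0000, 1.0000]
J4: z=[-0.3907, 0.9205, 0.0000] o=[1.1396, 0.2069, 0.6800] → [-0.6055, -0.2570, 0.9171, -0.3907, 0.9205, 0.0000]
J5: z=[-0.3907, 0.9205, 0.0000] o=[0.9030, 0.2043, 0.6089] → [-0.5400, -0.2292, 0.6984, -0.3907, 0.9205, 0.0000]
J6: z=[0.5280, 0.2241, -0.8192] o=[0.3752, -0.0197, 0.2074] → [-0.2334, 0.1275, -0.1155, 0.5280, 0.2241, -0.8192]
q̇ = J⁺·V = [-0.9270, -0.0410, 0.7510, -0.6770, 0.8620, -0.1830]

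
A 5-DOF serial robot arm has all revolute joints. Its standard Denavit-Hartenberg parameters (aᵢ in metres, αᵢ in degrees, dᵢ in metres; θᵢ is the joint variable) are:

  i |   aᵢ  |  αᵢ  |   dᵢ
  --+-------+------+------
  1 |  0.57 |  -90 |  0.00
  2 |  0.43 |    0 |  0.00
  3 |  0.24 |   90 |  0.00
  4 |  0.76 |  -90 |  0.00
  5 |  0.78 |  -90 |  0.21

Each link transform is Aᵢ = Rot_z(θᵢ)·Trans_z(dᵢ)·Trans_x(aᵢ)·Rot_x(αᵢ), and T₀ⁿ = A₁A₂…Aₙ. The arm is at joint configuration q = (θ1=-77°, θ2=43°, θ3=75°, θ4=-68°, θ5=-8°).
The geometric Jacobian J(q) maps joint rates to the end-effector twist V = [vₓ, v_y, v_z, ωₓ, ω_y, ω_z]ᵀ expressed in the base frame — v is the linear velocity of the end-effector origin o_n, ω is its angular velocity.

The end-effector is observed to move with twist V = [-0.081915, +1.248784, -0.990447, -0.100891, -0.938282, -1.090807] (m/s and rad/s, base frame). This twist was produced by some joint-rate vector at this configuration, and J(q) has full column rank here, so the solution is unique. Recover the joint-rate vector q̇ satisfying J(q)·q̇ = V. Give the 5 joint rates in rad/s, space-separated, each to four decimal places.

o_n = [-1.1938, -0.7957, -1.2349]
J₁: ẑ×o_n = [0.7957, -1.1938, 0.0000], ω = ẑ
J2: z=[0.9744, 0.2250, 0.0000] o=[0.1282, -0.5554, 0.0000] → [-0.2778, 1.2033, 0.0633, 0.9744, 0.2250, 0.0000]
J3: z=[0.9744, 0.2250, 0.0000] o=[0.1990, -0.8618, -0.2933] → [-0.2118, 0.9175, 0.3777, 0.9744, 0.2250, 0.0000]
J4: z=[0.1986, -0.8603, -0.4695] o=[0.1736, -0.7520, -0.5052] → [0.6073, 0.7869, -1.1851, 0.1986, -0.8603, -0.4695]
J5: z=[0.2671, 0.5084, -0.8187] o=[-0.5430, -0.7803, -0.7565] → [-0.2558, 0.6605, 0.3267, 0.2671, 0.5084, -0.8187]
q̇ = J⁺·V = [-0.9570, -0.6160, 0.4280, 0.8500, -0.3240]

-0.9570 -0.6160 0.4280 0.8500 -0.3240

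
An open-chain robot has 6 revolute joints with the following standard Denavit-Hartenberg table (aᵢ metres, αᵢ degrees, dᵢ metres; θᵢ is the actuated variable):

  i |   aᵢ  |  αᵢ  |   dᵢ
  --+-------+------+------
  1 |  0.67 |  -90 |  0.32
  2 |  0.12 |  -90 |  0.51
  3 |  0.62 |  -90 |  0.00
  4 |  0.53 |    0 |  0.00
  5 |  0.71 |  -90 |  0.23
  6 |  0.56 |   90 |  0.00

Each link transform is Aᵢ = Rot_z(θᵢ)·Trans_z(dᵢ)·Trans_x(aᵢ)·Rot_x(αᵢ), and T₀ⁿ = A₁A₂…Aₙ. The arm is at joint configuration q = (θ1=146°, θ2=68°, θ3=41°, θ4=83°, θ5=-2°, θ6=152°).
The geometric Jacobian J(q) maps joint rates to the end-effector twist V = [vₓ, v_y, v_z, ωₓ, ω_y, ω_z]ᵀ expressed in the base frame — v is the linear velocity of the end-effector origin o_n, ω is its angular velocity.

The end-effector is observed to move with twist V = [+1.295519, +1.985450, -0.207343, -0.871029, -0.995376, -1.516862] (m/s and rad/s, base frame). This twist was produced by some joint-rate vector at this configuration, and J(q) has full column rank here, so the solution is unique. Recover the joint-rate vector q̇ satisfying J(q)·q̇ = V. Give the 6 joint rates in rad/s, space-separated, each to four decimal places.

o_n = [-1.3713, 0.8483, -0.0371]
J₁: ẑ×o_n = [-0.8483, -1.3713, 0.0000], ω = ẑ
J2: z=[-0.5592, -0.8290, 0.0000] o=[-0.5555, 0.3747, 0.3200] → [0.2961, -0.1997, -0.9413, -0.5592, -0.8290, 0.0000]
J3: z=[0.7687, -0.5185, -0.3746] o=[-0.8779, -0.0230, 0.2087] → [0.4539, 0.3738, 0.4139, 0.7687, -0.5185, -0.3746]
J4: z=[0.6258, 0.4883, 0.6083] o=[-0.7958, 0.4122, -0.2251] → [-0.1735, -0.4678, 0.5539, 0.6258, 0.4883, 0.6083]
J5: z=[0.6258, 0.4883, 0.6083] o=[-1.1916, 0.7303, -0.0732] → [-0.0541, -0.1320, 0.1616, 0.6258, 0.4883, 0.6083]
J6: z=[-0.2511, -0.6122, 0.7497] o=[-1.5720, 1.2842, 0.2516] → [0.5036, 0.0779, 0.2323, -0.2511, -0.6122, 0.7497]
q̇ = J⁺·V = [-0.9480, -0.2450, 0.1510, -0.9780, -0.5840, 0.5840]

-0.9480 -0.2450 0.1510 -0.9780 -0.5840 0.5840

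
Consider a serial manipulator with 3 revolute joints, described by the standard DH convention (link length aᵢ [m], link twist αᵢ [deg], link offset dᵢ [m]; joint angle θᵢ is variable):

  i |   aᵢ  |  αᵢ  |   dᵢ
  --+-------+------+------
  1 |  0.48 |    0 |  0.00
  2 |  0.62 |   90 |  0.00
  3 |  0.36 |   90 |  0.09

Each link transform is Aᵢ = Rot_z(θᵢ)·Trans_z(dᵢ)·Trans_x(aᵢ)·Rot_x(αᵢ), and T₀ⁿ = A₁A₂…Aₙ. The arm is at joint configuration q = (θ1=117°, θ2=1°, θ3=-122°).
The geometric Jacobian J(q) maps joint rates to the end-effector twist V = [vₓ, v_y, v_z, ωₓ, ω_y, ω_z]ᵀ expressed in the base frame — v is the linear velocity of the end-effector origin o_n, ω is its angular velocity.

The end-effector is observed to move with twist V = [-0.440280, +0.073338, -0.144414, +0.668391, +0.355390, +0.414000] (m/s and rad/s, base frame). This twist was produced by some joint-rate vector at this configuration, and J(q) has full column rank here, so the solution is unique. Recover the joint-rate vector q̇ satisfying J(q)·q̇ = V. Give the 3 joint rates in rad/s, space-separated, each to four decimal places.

o_n = [-0.3400, 0.8489, -0.3053]
J₁: ẑ×o_n = [-0.8489, -0.3400, 0.0000], ω = ẑ
J2: z=[0.0000, 0.0000, 1.0000] o=[-0.2179, 0.4277, 0.0000] → [-0.4212, -0.1220, 0.0000, 0.0000, 0.0000, 1.0000]
J3: z=[0.8829, 0.4695, 0.0000] o=[-0.5090, 0.9751, 0.0000] → [-0.1433, 0.2696, -0.1908, 0.8829, 0.4695, 0.0000]
q̇ = J⁺·V = [0.3680, 0.0460, 0.7570]

0.3680 0.0460 0.7570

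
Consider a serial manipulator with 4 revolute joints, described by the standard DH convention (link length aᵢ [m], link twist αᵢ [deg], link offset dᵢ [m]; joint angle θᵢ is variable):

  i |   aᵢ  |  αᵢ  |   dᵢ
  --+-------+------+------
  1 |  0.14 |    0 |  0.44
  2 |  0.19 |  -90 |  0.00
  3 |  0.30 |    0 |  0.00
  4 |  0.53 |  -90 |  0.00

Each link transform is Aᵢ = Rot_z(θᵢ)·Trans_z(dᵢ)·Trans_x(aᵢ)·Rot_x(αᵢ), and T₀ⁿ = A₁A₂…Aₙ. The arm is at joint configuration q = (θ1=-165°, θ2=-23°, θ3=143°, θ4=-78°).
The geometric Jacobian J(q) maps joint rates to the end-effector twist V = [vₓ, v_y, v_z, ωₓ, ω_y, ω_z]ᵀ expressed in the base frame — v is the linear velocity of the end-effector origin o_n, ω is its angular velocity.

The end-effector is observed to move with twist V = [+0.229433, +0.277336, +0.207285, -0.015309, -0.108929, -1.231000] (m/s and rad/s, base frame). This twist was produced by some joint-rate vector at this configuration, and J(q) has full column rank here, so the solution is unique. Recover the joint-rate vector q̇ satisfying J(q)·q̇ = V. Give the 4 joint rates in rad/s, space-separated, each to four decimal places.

-0.7130 -0.5180 0.9680 -0.8580

o_n = [-0.3079, -0.0120, -0.2209]
J₁: ẑ×o_n = [0.0120, -0.3079, 0.0000], ω = ẑ
J2: z=[0.0000, 0.0000, 1.0000] o=[-0.1352, -0.0362, 0.4400] → [-0.0243, -0.1727, 0.0000, 0.0000, 0.0000, 1.0000]
J3: z=[-0.1392, -0.9903, 0.0000] o=[-0.3234, -0.0098, 0.4400] → [0.6545, -0.0920, 0.0156, -0.1392, -0.9903, 0.0000]
J4: z=[-0.1392, -0.9903, 0.0000] o=[-0.0861, -0.0431, 0.2595] → [0.4757, -0.0669, -0.2240, -0.1392, -0.9903, 0.0000]
q̇ = J⁺·V = [-0.7130, -0.5180, 0.9680, -0.8580]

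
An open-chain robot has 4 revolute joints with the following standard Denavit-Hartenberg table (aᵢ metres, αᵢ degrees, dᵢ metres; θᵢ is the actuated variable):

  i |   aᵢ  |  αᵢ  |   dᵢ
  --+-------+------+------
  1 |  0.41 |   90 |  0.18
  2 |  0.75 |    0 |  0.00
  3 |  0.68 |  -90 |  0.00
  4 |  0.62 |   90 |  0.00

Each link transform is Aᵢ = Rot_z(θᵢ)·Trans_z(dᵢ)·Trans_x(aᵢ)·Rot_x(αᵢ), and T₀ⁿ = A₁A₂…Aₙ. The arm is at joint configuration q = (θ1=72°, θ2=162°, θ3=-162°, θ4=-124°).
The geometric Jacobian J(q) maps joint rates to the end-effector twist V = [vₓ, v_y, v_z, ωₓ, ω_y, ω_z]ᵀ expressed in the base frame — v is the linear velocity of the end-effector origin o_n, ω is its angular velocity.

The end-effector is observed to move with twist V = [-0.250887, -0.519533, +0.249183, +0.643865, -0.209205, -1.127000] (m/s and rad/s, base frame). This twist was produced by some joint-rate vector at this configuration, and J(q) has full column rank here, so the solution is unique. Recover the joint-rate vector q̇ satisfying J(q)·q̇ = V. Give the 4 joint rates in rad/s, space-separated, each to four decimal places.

-0.8300 -0.0330 0.7100 -0.2970

o_n = [0.4981, -0.1303, 0.4118]
J₁: ẑ×o_n = [0.1303, 0.4981, -0.0000], ω = ẑ
J2: z=[0.9511, -0.3090, 0.0000] o=[0.1267, 0.3899, 0.1800] → [-0.0716, -0.2204, -0.3800, 0.9511, -0.3090, 0.0000]
J3: z=[0.9511, -0.3090, 0.0000] o=[-0.0937, -0.2884, 0.4118] → [-0.0000, 0.0000, 0.3333, 0.9511, -0.3090, 0.0000]
J4: z=[-0.0000, -0.0000, 1.0000] o=[0.1164, 0.3583, 0.4118] → [0.4886, 0.3817, 0.0000, -0.0000, -0.0000, 1.0000]
q̇ = J⁺·V = [-0.8300, -0.0330, 0.7100, -0.2970]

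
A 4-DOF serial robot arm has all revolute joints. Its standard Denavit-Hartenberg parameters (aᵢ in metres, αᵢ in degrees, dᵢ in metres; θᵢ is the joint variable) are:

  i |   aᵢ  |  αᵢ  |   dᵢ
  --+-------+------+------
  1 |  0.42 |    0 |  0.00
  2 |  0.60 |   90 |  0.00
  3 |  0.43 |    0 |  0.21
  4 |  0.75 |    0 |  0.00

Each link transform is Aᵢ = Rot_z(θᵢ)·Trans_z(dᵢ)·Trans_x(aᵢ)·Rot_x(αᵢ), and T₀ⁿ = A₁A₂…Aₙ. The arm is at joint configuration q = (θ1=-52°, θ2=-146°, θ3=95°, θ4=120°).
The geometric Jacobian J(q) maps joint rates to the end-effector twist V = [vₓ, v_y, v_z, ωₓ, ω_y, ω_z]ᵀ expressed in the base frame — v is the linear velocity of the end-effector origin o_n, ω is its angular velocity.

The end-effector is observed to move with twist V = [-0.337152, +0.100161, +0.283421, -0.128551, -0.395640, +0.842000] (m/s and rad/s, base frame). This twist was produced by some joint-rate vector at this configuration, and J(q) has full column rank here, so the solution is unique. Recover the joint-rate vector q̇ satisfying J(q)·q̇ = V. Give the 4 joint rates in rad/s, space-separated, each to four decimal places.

o_n = [0.3728, -0.1473, -0.0018]
J₁: ẑ×o_n = [0.1473, 0.3728, -0.0000], ω = ẑ
J2: z=[0.0000, 0.0000, 1.0000] o=[0.2586, -0.3310, 0.0000] → [-0.1837, 0.1142, 0.0000, 0.0000, 0.0000, 1.0000]
J3: z=[0.3090, 0.9511, 0.0000] o=[-0.3121, -0.1456, 0.0000] → [-0.0017, 0.0006, -0.6518, 0.3090, 0.9511, 0.0000]
J4: z=[0.3090, 0.9511, 0.0000] o=[-0.2115, 0.0426, 0.4284] → [-0.4091, 0.1329, -0.6144, 0.3090, 0.9511, 0.0000]
q̇ = J⁺·V = [-0.1510, 0.9930, -0.7430, 0.3270]

-0.1510 0.9930 -0.7430 0.3270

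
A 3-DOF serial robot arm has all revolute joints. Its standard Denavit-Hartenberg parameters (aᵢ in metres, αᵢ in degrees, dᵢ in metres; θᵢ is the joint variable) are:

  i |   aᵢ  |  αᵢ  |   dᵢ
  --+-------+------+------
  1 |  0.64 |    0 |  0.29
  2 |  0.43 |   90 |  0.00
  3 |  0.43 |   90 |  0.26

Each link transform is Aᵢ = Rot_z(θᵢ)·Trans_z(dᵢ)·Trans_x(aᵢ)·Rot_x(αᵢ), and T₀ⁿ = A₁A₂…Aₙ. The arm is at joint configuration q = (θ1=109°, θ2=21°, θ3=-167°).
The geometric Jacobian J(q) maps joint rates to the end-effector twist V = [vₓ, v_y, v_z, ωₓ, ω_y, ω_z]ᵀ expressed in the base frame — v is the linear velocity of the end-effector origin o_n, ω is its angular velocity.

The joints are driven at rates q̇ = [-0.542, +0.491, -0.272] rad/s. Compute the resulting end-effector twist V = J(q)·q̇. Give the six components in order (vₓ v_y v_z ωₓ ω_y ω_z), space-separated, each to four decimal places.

0.3538 0.0830 0.1140 -0.2084 -0.1748 -0.0510

o_n = [-0.0163, 0.7807, 0.1933]
J₁: ẑ×o_n = [-0.7807, -0.0163, 0.0000], ω = ẑ
J2: z=[0.0000, 0.0000, 1.0000] o=[-0.2084, 0.6051, 0.2900] → [-0.1756, 0.1921, 0.0000, 0.0000, 0.0000, 1.0000]
J3: z=[0.7660, 0.6428, 0.0000] o=[-0.4848, 0.9345, 0.2900] → [-0.0622, 0.0741, -0.4190, 0.7660, 0.6428, 0.0000]
V = J·q̇ = [0.3538, 0.0830, 0.1140, -0.2084, -0.1748, -0.0510]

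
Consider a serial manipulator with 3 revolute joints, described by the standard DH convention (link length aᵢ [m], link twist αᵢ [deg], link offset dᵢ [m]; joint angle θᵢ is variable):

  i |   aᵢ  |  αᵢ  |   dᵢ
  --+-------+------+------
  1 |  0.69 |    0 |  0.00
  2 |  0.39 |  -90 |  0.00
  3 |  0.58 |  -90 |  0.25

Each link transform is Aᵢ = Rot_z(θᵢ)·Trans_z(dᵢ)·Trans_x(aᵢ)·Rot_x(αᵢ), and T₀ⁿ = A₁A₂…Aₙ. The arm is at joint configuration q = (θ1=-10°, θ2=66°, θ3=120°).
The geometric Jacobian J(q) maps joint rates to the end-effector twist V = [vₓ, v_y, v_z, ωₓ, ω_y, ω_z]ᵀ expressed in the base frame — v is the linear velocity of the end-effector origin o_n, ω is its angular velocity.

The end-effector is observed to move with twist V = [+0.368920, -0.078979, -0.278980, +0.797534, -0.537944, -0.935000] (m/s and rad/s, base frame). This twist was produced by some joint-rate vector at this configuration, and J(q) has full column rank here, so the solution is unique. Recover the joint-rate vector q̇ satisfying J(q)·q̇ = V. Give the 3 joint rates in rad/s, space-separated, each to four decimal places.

o_n = [0.5282, 0.1029, -0.5023]
J₁: ẑ×o_n = [-0.1029, 0.5282, 0.0000], ω = ẑ
J2: z=[0.0000, 0.0000, 1.0000] o=[0.6795, -0.1198, 0.0000] → [-0.2227, -0.1513, 0.0000, 0.0000, 0.0000, 1.0000]
J3: z=[-0.8290, 0.5592, 0.0000] o=[0.8976, 0.2035, 0.0000] → [-0.2809, -0.4164, 0.2900, -0.8290, 0.5592, 0.0000]
q̇ = J⁺·V = [-0.9140, -0.0210, -0.9620]

-0.9140 -0.0210 -0.9620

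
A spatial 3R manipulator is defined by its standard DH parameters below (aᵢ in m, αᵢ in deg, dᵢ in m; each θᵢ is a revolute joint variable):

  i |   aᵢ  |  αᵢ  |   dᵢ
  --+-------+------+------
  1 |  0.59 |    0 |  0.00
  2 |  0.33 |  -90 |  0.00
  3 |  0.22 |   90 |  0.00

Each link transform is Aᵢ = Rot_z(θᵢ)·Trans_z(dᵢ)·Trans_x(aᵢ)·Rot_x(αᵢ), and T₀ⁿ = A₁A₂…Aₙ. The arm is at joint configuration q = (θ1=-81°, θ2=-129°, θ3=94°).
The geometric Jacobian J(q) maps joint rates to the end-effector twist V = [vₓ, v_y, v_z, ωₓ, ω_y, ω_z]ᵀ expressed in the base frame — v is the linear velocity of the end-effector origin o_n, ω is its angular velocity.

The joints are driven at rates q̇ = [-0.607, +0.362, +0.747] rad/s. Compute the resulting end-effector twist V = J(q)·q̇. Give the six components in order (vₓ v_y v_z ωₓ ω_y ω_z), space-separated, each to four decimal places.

-0.1732 -0.0712 0.0115 -0.3735 -0.6469 -0.2450

o_n = [-0.1802, -0.4254, -0.2195]
J₁: ẑ×o_n = [0.4254, -0.1802, 0.0000], ω = ẑ
J2: z=[0.0000, 0.0000, 1.0000] o=[0.0923, -0.5827, 0.0000] → [-0.1573, -0.2725, 0.0000, 0.0000, 0.0000, 1.0000]
J3: z=[-0.5000, -0.8660, 0.0000] o=[-0.1935, -0.4177, 0.0000] → [0.1901, -0.1097, 0.0153, -0.5000, -0.8660, 0.0000]
V = J·q̇ = [-0.1732, -0.0712, 0.0115, -0.3735, -0.6469, -0.2450]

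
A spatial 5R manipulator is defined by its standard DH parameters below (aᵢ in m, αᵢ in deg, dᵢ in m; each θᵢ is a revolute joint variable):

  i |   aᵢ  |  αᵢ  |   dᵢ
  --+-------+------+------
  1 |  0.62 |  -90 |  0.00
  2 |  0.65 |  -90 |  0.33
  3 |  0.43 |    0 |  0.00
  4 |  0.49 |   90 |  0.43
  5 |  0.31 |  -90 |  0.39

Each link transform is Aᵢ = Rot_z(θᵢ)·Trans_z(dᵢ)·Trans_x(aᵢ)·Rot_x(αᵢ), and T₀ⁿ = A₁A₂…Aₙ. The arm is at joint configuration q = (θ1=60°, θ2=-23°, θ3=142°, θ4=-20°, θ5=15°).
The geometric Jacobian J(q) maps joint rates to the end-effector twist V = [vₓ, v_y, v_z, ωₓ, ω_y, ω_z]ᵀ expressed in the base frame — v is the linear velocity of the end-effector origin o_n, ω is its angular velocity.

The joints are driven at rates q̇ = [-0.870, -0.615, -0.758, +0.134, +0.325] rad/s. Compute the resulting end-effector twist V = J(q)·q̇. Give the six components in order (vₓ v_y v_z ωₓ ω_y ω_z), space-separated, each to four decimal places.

o_n = [1.2148, 0.4824, -0.3823]
J₁: ẑ×o_n = [-0.4824, 1.2148, 0.0000], ω = ẑ
J2: z=[-0.8660, 0.5000, 0.0000] o=[0.3100, 0.5369, 0.0000] → [-0.1912, -0.3311, -0.4051, -0.8660, 0.5000, 0.0000]
J3: z=[0.1954, 0.3384, -0.9205] o=[0.3234, 1.2201, 0.2540] → [-0.8944, -0.6963, -0.4458, 0.1954, 0.3384, -0.9205]
J4: z=[0.1954, 0.3384, -0.9205] o=[0.3967, 0.8176, 0.1216] → [-0.4791, -0.6546, -0.3423, 0.1954, 0.3384, -0.9205]
J5: z=[0.8492, 0.4111, 0.3314] o=[0.7211, 0.5484, -0.3757] → [0.0191, 0.1692, -0.2590, 0.8492, 0.4111, 0.3314]
V = J·q̇ = [1.1572, -0.3582, 0.4570, 0.6867, -0.3850, -0.1879]

1.1572 -0.3582 0.4570 0.6867 -0.3850 -0.1879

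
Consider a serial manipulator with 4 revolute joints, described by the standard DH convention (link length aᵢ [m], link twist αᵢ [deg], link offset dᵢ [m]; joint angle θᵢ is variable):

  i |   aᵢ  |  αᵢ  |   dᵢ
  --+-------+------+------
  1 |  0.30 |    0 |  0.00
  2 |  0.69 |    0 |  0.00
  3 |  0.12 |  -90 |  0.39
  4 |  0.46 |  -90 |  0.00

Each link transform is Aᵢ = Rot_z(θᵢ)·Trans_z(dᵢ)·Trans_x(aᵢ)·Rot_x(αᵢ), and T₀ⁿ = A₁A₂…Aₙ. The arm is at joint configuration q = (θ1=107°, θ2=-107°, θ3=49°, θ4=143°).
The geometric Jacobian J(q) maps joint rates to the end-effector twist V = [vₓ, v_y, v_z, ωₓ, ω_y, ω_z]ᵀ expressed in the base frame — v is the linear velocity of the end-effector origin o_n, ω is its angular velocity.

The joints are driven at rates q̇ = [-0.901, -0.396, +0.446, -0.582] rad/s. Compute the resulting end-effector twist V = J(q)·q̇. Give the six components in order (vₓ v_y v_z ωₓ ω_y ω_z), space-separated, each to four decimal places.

o_n = [0.4400, 0.1002, 0.1132]
J₁: ẑ×o_n = [-0.1002, 0.4400, 0.0000], ω = ẑ
J2: z=[0.0000, 0.0000, 1.0000] o=[-0.0877, 0.2869, 0.0000] → [0.1867, 0.5277, -0.0000, 0.0000, 0.0000, 1.0000]
J3: z=[0.0000, 0.0000, 1.0000] o=[0.6023, 0.2869, 0.0000] → [0.1867, -0.1623, 0.0000, 0.0000, 0.0000, 1.0000]
J4: z=[-0.7547, 0.6561, 0.0000] o=[0.6810, 0.3775, 0.3900] → [-0.1816, -0.2089, 0.3674, -0.7547, 0.6561, 0.0000]
V = J·q̇ = [0.2053, -0.5562, -0.2138, 0.4392, -0.3818, -0.8510]

0.2053 -0.5562 -0.2138 0.4392 -0.3818 -0.8510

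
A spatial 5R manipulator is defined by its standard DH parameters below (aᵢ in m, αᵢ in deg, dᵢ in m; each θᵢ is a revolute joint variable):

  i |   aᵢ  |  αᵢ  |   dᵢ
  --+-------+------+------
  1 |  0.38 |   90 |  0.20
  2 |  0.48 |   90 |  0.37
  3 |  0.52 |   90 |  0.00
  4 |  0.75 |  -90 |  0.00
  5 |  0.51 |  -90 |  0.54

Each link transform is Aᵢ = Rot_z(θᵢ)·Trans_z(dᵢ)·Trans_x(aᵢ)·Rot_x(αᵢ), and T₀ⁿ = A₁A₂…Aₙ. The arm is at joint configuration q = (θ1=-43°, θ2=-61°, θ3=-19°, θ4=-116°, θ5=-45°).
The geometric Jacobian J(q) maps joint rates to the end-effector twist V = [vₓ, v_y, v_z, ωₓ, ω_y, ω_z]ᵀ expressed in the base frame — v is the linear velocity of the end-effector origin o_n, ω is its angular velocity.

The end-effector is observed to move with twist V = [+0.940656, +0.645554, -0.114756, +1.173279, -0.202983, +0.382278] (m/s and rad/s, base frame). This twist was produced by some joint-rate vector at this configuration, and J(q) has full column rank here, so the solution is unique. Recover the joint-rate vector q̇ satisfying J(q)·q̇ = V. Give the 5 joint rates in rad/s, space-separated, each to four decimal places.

o_n = [1.4656, -1.1755, 0.0528]
J₁: ẑ×o_n = [1.1755, 1.4656, -0.0000], ω = ẑ
J2: z=[-0.6820, -0.7314, 0.0000] o=[0.2779, -0.2592, 0.2000] → [0.1076, -0.1004, 1.4936, -0.6820, -0.7314, 0.0000]
J3: z=[-0.6397, 0.5965, -0.4848] o=[0.1958, -0.6885, -0.2198] → [-0.0735, -0.4412, -0.4459, -0.6397, 0.5965, -0.4848]
J4: z=[0.5294, 0.7992, 0.2847] o=[0.4856, -0.7272, -0.6498] → [0.6892, -0.0929, -1.0205, 0.5294, 0.7992, 0.2847]
J5: z=[0.7813, -0.3285, -0.5307] o=[0.7335, -1.1048, -0.0511] → [-0.0717, -0.4698, 0.1852, 0.7813, -0.3285, -0.5307]
q̇ = J⁺·V = [0.6800, -0.0890, -0.2950, 0.2900, 0.9860]

0.6800 -0.0890 -0.2950 0.2900 0.9860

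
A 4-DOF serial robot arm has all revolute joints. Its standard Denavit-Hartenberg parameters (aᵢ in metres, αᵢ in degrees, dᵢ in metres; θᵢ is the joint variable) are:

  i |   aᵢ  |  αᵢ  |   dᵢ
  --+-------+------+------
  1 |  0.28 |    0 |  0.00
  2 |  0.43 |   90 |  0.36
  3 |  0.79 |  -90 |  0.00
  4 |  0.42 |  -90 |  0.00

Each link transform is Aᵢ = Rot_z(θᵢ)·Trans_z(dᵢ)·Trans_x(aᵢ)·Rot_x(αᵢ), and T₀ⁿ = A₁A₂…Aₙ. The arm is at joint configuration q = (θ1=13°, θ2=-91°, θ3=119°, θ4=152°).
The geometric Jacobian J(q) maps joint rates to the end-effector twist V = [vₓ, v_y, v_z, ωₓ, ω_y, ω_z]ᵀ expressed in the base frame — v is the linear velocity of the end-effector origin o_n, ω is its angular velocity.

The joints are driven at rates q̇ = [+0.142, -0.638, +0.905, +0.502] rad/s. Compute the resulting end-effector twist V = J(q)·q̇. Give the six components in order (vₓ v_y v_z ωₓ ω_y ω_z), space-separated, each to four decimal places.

-0.3397 0.1586 -0.2705 -0.9765 0.2413 -0.7394

o_n = [0.5128, -0.1178, 0.7266]
J₁: ẑ×o_n = [0.1178, 0.5128, -0.0000], ω = ẑ
J2: z=[0.0000, 0.0000, 1.0000] o=[0.2728, 0.0630, 0.0000] → [0.1808, 0.2400, -0.0000, 0.0000, 0.0000, 1.0000]
J3: z=[-0.9781, -0.2079, 0.0000] o=[0.3622, -0.3576, 0.3600] → [-0.0762, 0.3586, -0.2032, -0.9781, -0.2079, 0.0000]
J4: z=[-0.1818, 0.8555, -0.4848] o=[0.2826, 0.0170, 1.0509] → [-0.3429, -0.1706, -0.1725, -0.1818, 0.8555, -0.4848]
V = J·q̇ = [-0.3397, 0.1586, -0.2705, -0.9765, 0.2413, -0.7394]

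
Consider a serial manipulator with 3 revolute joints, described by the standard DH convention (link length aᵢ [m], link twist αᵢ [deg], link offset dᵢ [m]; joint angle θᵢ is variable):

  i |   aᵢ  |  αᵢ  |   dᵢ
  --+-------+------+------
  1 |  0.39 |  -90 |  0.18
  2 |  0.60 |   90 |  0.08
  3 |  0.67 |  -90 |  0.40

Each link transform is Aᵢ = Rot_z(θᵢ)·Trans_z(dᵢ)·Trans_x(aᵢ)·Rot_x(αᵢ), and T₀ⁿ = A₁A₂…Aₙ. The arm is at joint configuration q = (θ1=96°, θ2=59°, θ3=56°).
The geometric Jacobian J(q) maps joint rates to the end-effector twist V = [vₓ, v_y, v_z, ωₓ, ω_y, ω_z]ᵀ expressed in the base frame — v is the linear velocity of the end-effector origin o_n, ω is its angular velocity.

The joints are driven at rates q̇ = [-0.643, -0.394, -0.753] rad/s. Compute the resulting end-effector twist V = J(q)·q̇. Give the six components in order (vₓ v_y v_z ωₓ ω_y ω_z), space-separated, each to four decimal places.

o_n = [-0.7611, 1.1617, -0.4494]
J₁: ẑ×o_n = [-1.1617, -0.7611, 0.0000], ω = ẑ
J2: z=[-0.9945, -0.1045, 0.0000] o=[-0.0408, 0.3879, 0.1800] → [0.0658, -0.6260, -0.8449, -0.9945, -0.1045, 0.0000]
J3: z=[-0.0896, 0.8525, 0.5150] o=[-0.1526, 0.6868, -0.3343] → [-0.3427, -0.3237, 0.4761, -0.0896, 0.8525, 0.5150]
V = J·q̇ = [0.9791, 0.9797, -0.0256, 0.4593, -0.6007, -1.0308]

0.9791 0.9797 -0.0256 0.4593 -0.6007 -1.0308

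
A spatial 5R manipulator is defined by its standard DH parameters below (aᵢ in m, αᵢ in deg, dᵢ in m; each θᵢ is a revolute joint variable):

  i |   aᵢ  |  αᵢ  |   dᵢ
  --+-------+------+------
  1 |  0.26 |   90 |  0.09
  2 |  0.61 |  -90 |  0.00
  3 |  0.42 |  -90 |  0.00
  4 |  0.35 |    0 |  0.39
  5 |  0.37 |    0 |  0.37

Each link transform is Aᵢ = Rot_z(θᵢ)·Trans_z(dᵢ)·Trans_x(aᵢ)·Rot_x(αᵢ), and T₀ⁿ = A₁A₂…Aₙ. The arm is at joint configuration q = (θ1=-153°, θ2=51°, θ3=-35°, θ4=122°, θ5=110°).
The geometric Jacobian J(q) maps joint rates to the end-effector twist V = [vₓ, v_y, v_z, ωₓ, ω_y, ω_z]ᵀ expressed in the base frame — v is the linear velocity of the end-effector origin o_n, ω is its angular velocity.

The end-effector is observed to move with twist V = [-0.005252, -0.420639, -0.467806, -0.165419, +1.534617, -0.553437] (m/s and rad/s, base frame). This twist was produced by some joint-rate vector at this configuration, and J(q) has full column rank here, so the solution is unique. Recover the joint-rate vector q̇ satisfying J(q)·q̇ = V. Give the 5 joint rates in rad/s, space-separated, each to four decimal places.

0.3140 -0.0140 -0.1190 -0.9580 -0.8200

o_n = [-0.5440, -0.9716, 0.9038]
J₁: ẑ×o_n = [0.9716, -0.5440, 0.0000], ω = ẑ
J2: z=[-0.4540, 0.8910, 0.0000] o=[-0.2317, -0.1180, 0.0900] → [0.7251, 0.3695, 0.6658, -0.4540, 0.8910, 0.0000]
J3: z=[0.6924, 0.3528, 0.6293] o=[-0.5737, -0.2923, 0.5641] → [0.5473, -0.2166, -0.4808, 0.6924, 0.3528, 0.6293]
J4: z=[0.0503, -0.8937, 0.4458] o=[-0.8760, -0.1760, 0.8314] → [0.2899, 0.1444, 0.2567, 0.0503, -0.8937, 0.4458]
J5: z=[0.0503, -0.8937, 0.4458] o=[-0.9284, -0.6806, 0.7004] → [-0.0521, 0.1611, 0.3290, 0.0503, -0.8937, 0.4458]
q̇ = J⁺·V = [0.3140, -0.0140, -0.1190, -0.9580, -0.8200]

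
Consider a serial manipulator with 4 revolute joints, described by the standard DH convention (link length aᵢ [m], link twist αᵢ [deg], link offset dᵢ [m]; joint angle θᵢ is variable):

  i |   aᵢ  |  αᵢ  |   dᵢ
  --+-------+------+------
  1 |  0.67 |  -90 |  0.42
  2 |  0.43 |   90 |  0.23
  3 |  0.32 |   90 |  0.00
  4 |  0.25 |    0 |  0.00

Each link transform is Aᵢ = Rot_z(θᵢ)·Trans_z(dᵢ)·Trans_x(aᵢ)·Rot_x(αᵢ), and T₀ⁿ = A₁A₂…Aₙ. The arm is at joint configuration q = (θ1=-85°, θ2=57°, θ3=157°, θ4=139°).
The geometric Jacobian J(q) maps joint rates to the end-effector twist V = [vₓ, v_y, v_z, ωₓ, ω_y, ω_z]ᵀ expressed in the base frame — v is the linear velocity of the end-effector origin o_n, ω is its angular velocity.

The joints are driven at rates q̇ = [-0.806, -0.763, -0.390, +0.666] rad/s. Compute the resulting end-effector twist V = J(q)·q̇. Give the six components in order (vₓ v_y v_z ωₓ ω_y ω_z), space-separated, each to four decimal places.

o_n = [0.3653, -0.9477, 0.2501]
J₁: ẑ×o_n = [0.9477, 0.3653, -0.0000], ω = ẑ
J2: z=[0.9962, 0.0872, 0.0000] o=[0.0584, -0.6675, 0.4200] → [-0.0148, 0.1693, -0.3059, 0.9962, 0.0872, 0.0000]
J3: z=[0.0731, -0.8355, 0.5446] o=[0.3079, -0.8807, 0.0594] → [-0.1229, 0.0173, 0.0430, 0.0731, -0.8355, 0.5446]
J4: z=[0.9355, -0.1318, -0.3277] o=[0.4185, -0.7100, 0.3064] → [-0.0705, 0.0701, -0.2294, 0.9355, -0.1318, -0.3277]
V = J·q̇ = [-0.7515, -0.3836, 0.0639, -0.1655, 0.1716, -1.2367]

-0.7515 -0.3836 0.0639 -0.1655 0.1716 -1.2367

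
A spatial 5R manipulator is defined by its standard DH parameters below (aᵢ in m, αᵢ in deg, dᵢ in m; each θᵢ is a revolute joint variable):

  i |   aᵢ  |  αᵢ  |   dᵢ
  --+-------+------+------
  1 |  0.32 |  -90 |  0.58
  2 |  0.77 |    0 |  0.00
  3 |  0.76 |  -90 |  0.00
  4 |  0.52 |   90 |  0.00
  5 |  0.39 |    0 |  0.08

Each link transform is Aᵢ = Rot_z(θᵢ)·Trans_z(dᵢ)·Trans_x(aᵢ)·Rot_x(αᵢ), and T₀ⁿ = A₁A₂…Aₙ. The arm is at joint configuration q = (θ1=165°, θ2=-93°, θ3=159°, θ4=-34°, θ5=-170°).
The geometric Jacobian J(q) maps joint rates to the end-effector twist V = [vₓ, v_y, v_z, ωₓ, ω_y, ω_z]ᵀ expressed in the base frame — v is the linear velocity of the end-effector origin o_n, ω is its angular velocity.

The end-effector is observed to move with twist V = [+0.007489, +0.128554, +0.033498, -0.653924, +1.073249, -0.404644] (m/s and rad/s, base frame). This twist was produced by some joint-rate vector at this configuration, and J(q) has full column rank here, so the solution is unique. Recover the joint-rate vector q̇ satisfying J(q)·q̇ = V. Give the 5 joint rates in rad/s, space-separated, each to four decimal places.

o_n = [-0.6921, 0.0381, 0.6201]
J₁: ẑ×o_n = [-0.0381, -0.6921, 0.0000], ω = ẑ
J2: z=[-0.2588, -0.9659, 0.0000] o=[-0.3091, 0.0828, 0.5800] → [-0.0388, 0.0104, -0.3583, -0.2588, -0.9659, 0.0000]
J3: z=[-0.2588, -0.9659, 0.0000] o=[-0.2702, 0.0724, 1.3489] → [0.7040, -0.1886, -0.3986, -0.2588, -0.9659, 0.0000]
J4: z=[0.8824, -0.2364, -0.4067] o=[-0.5688, 0.1524, 0.6547] → [-0.0383, 0.0806, -0.1300, 0.8824, -0.2364, -0.4067]
J5: z=[0.0051, -0.8597, 0.5108] o=[-0.8134, -0.0831, 0.2608] → [-0.3708, 0.0601, 0.1049, 0.0051, -0.8597, 0.5108]
q̇ = J⁺·V = [-0.2060, 0.4840, -0.5340, -0.7500, -0.9860]

-0.2060 0.4840 -0.5340 -0.7500 -0.9860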